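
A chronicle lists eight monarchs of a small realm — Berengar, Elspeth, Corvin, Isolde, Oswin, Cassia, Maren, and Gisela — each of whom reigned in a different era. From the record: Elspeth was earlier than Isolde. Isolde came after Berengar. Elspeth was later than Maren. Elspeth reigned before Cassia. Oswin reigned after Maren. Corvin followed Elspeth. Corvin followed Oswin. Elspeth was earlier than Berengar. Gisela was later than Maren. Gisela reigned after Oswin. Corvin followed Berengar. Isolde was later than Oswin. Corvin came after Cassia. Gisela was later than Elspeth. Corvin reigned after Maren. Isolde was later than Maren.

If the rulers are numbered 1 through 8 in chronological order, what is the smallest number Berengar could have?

Elspeth and Maren must both come before Berengar — 2 forced predecessors.
Nothing else is forced ahead of Berengar, so their earliest slot is position 2 + 1 = 3.

3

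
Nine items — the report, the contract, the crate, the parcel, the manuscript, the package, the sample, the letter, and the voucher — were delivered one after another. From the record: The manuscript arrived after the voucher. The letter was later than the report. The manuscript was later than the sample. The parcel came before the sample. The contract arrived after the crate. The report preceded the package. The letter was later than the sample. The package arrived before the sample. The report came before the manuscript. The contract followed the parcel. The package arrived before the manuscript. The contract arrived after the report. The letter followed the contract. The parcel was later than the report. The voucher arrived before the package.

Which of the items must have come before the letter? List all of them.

the contract, the crate, the package, the parcel, the report, the sample, the voucher

Directly stated before the letter: the contract, the report, and the sample.
The crate reaches the letter via the crate → the contract → the letter.
The package reaches the letter via the package → the sample → the letter.
The parcel reaches the letter via the parcel → the contract → the letter.
Likewise the voucher reaches the letter by chaining the stated constraints.
No chain forces the manuscript ahead of the letter.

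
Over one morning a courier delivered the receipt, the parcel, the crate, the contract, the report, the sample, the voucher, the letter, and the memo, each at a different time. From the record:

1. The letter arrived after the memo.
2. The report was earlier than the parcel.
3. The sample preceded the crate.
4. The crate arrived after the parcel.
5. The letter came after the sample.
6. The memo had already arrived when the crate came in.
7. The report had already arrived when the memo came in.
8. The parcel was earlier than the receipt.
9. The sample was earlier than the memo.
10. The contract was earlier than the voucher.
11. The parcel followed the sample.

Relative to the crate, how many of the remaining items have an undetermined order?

4

Forced before the crate: the memo, the parcel, the report, and the sample.
That leaves the contract, the letter, the receipt, and the voucher with no forced order relative to the crate — 4.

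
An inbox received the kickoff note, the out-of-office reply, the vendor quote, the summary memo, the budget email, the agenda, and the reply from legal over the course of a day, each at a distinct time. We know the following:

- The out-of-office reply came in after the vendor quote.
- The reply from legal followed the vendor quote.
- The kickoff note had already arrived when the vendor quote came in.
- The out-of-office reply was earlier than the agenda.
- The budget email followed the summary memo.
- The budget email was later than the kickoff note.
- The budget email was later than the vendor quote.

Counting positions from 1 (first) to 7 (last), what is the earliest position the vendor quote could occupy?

2

The kickoff note must come before the vendor quote — 1 forced predecessor.
Nothing else is forced ahead of the vendor quote, so its earliest slot is position 1 + 1 = 2.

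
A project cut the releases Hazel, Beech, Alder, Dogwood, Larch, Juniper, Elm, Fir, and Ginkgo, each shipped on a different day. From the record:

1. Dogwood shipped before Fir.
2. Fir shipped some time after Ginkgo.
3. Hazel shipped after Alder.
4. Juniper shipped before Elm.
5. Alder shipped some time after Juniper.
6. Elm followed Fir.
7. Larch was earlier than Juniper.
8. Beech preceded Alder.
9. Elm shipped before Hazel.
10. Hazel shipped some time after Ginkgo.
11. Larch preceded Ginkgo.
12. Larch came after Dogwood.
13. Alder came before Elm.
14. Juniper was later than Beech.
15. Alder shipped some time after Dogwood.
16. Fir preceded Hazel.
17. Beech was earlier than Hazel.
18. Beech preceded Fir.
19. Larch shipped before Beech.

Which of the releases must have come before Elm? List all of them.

Alder, Beech, Dogwood, Fir, Ginkgo, Juniper, Larch

Directly stated before Elm: Alder, Fir, and Juniper.
Beech reaches Elm via Beech → Alder → Elm.
Dogwood reaches Elm via Dogwood → Alder → Elm.
Ginkgo reaches Elm via Ginkgo → Fir → Elm.
Likewise Larch reaches Elm by chaining the stated constraints.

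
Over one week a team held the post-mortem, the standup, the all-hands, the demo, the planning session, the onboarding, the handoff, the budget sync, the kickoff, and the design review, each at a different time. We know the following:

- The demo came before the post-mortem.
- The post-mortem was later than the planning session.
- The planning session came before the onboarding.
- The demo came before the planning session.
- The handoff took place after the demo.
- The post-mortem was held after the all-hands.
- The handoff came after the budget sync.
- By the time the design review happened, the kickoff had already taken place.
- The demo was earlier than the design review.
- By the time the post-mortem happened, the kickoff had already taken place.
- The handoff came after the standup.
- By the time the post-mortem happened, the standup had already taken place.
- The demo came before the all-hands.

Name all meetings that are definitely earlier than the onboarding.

the demo, the planning session

Directly stated before the onboarding: the planning session.
The demo reaches the onboarding via the demo → the planning session → the onboarding.
No chain forces the all-hands (or any of the others) ahead of the onboarding.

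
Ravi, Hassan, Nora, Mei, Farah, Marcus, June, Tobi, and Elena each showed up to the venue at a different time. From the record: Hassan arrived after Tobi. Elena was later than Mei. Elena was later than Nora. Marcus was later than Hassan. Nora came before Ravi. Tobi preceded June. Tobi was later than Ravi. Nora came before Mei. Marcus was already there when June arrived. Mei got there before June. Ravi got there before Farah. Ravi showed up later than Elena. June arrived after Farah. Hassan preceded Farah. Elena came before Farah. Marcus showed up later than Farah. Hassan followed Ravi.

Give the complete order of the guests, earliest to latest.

Nora, Mei, Elena, Ravi, Tobi, Hassan, Farah, Marcus, June

The constraints fix every adjacent pair, so only one ordering works:
Nora → Mei → Elena → Ravi → Tobi → Hassan → Farah → Marcus → June.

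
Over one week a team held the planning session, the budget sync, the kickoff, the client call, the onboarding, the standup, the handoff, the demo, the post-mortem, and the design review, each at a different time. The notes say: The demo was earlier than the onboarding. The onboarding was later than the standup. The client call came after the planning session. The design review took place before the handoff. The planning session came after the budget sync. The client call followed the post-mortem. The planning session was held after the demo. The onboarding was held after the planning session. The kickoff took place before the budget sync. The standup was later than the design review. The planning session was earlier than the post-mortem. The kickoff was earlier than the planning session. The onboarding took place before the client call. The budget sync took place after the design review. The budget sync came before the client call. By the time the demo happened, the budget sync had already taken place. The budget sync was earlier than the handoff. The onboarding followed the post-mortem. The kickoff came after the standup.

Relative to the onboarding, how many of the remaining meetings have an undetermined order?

Forced before the onboarding: the budget sync, the demo, the design review, the kickoff, the planning session, the post-mortem, and the standup; forced after the onboarding: the client call.
That leaves the handoff with no forced order relative to the onboarding — 1.

1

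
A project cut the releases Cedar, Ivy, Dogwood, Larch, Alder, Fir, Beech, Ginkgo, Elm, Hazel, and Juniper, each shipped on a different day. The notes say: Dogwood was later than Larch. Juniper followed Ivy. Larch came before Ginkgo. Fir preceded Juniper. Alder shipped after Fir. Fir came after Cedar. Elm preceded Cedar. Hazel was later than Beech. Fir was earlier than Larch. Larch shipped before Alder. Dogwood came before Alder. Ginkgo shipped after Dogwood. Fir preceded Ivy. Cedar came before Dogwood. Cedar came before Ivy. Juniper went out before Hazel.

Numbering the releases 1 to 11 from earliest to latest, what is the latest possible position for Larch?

8

Larch must come before Alder, Dogwood, and Ginkgo — 3 releases forced after it.
Everything else can be placed before Larch in some valid order, so Larch can sit as late as position 11 − 3 = 8.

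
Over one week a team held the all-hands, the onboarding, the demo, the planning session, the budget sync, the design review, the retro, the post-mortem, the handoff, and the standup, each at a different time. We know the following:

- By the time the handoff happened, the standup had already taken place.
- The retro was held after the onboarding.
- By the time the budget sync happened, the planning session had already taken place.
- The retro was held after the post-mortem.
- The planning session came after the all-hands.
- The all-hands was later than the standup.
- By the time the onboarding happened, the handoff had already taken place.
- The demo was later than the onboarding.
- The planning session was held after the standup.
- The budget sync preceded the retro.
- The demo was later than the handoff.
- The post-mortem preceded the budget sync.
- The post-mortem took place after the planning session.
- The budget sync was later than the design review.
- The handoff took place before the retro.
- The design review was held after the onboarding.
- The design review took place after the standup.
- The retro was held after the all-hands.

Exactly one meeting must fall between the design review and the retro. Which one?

Tracing the constraints gives the design review → the budget sync → the retro, so the budget sync sits after the design review and before the retro.
No other meeting is forced both after the design review and before the retro.

the budget sync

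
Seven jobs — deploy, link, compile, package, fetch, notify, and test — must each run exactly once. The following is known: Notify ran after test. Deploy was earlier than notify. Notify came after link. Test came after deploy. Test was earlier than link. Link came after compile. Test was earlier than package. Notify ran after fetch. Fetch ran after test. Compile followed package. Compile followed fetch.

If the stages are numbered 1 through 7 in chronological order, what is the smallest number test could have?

2

Deploy must come before test — 1 forced predecessor.
Nothing else is forced ahead of test, so its earliest slot is position 1 + 1 = 2.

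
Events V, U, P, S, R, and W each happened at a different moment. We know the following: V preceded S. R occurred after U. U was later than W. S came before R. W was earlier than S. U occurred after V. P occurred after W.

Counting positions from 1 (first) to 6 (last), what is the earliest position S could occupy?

V and W must both come before S — 2 forced predecessors.
Nothing else is forced ahead of S, so its earliest slot is position 2 + 1 = 3.

3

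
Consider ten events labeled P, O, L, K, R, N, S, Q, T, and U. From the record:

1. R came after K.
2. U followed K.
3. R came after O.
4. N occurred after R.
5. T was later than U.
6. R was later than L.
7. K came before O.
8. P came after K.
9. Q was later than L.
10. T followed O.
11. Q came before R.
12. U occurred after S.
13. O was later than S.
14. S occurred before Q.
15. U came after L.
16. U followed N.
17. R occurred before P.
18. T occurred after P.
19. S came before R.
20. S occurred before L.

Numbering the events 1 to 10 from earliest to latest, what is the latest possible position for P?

9

P must come before T — 1 event forced after it.
Everything else can be placed before P in some valid order, so P can sit as late as position 10 − 1 = 9.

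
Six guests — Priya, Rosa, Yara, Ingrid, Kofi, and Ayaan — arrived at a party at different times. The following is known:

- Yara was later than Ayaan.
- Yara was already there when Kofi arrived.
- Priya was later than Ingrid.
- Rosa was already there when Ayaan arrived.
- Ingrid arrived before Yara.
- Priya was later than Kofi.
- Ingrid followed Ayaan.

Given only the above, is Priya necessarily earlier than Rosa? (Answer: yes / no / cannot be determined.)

Tracing the constraints gives Rosa → Ayaan → Ingrid → Priya, so Rosa must come before Priya.
That means Priya cannot be before Rosa.

no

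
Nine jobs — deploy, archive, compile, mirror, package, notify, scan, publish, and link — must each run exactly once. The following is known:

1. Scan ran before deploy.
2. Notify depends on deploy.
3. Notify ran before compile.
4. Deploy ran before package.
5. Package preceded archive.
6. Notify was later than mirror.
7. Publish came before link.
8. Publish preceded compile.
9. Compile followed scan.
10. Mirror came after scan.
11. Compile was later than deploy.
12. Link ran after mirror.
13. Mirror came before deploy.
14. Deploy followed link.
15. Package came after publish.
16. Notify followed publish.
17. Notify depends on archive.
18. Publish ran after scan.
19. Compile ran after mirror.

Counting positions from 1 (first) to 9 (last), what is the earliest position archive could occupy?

7

Deploy, link, mirror, package, publish, and scan must all come before archive — 6 forced predecessors.
Nothing else is forced ahead of archive, so its earliest slot is position 6 + 1 = 7.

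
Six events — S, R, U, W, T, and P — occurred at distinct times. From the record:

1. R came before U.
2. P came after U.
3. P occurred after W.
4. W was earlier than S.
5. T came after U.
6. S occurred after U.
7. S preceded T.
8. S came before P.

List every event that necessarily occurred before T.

Directly stated before T: S and U.
R reaches T via R → U → T.
W reaches T via W → S → T.
No chain forces P ahead of T.

R, S, U, W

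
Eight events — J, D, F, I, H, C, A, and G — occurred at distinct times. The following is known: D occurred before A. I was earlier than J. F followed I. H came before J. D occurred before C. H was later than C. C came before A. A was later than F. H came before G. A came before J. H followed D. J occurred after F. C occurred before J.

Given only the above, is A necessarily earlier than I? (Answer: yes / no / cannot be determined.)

no

Tracing the constraints gives I → F → A, so I must come before A.
That means A cannot be before I.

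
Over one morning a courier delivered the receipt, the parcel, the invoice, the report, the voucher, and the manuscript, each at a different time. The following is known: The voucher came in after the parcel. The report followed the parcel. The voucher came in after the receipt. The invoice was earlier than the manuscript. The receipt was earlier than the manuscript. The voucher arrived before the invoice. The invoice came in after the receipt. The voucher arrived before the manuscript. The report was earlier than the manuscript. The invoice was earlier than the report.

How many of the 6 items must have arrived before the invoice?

3

Directly stated before the invoice: the receipt and the voucher.
The parcel reaches the invoice via the parcel → the voucher → the invoice.
That's the parcel, the receipt, and the voucher — 3 in all.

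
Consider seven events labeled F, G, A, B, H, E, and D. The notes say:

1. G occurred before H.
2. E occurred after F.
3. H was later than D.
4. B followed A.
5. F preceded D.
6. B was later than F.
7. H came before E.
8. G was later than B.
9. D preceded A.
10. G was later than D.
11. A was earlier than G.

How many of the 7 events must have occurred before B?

Directly stated before B: A and F.
D reaches B via D → A → B.
No chain forces H (or any of the others) ahead of B.
That's A, D, and F — 3 in all.

3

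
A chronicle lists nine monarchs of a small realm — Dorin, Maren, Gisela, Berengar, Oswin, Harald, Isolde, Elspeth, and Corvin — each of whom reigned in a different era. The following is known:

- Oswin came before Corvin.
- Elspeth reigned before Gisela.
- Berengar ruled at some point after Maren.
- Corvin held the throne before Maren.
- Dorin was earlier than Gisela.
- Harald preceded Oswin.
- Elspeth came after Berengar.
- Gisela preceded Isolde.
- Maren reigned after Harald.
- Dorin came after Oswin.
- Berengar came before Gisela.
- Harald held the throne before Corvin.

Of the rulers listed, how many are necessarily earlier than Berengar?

4

Directly stated before Berengar: Maren.
Corvin reaches Berengar via Corvin → Maren → Berengar.
Harald reaches Berengar via Harald → Maren → Berengar.
Oswin reaches Berengar via Oswin → Corvin → Maren → Berengar.
That's Corvin, Harald, Maren, and Oswin — 4 in all.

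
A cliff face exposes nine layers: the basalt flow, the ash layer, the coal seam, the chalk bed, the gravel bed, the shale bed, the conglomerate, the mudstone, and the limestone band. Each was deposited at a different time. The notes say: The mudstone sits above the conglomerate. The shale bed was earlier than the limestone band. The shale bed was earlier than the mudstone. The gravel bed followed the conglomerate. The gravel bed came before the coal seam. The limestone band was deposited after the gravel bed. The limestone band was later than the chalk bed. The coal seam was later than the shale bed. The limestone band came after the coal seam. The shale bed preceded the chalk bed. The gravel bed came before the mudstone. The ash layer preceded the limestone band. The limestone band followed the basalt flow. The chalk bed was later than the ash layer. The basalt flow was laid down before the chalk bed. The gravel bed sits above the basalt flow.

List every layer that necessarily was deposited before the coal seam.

Directly stated before the coal seam: the gravel bed and the shale bed.
The basalt flow reaches the coal seam via the basalt flow → the gravel bed → the coal seam.
The conglomerate reaches the coal seam via the conglomerate → the gravel bed → the coal seam.

the basalt flow, the conglomerate, the gravel bed, the shale bed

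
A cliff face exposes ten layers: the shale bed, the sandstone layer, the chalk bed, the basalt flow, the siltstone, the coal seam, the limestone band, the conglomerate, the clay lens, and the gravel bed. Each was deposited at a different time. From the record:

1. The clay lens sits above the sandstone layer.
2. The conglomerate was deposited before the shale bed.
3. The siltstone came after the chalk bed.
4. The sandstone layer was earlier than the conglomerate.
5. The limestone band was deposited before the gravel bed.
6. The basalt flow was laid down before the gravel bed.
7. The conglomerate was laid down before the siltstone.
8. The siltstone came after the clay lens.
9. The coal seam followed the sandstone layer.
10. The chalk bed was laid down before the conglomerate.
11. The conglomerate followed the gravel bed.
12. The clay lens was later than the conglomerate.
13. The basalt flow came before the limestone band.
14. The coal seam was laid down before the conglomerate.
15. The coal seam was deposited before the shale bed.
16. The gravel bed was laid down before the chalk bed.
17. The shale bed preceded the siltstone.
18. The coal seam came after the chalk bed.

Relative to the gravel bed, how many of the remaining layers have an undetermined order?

Forced before the gravel bed: the basalt flow and the limestone band; forced after the gravel bed: the chalk bed, the clay lens, the coal seam, the conglomerate, the shale bed, and the siltstone.
That leaves the sandstone layer with no forced order relative to the gravel bed — 1.

1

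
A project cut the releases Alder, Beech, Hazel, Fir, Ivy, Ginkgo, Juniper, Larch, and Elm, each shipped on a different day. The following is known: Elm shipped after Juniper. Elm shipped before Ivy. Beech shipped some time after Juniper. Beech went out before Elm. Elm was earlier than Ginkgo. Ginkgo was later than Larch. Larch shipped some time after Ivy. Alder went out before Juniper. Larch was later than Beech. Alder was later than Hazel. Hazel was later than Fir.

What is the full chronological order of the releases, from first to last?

The constraints fix every adjacent pair, so only one ordering works:
Fir → Hazel → Alder → Juniper → Beech → Elm → Ivy → Larch → Ginkgo.

Fir, Hazel, Alder, Juniper, Beech, Elm, Ivy, Larch, Ginkgo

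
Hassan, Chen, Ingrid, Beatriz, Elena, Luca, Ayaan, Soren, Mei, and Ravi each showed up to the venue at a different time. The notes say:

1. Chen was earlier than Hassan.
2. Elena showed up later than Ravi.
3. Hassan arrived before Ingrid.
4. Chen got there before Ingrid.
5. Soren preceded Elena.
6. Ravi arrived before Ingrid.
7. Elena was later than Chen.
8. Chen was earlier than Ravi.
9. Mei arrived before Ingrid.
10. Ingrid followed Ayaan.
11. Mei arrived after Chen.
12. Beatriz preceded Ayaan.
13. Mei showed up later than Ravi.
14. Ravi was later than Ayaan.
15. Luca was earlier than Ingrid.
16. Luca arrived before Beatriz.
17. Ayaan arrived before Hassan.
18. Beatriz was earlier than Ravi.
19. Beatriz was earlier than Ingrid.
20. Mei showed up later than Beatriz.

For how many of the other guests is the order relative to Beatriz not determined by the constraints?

Forced before Beatriz: Luca; forced after Beatriz: Ayaan, Elena, Hassan, Ingrid, Mei, and Ravi.
That leaves Chen and Soren with no forced order relative to Beatriz — 2.

2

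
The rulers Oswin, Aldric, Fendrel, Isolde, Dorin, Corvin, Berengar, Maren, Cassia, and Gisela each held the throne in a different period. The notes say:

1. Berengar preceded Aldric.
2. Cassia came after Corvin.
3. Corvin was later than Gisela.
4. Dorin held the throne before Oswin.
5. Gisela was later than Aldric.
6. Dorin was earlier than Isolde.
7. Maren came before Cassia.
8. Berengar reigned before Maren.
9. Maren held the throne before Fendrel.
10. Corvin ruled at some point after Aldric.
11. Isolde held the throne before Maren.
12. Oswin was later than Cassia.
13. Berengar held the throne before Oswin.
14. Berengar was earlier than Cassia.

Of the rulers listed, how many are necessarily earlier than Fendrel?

Directly stated before Fendrel: Maren.
Berengar reaches Fendrel via Berengar → Maren → Fendrel.
Dorin reaches Fendrel via Dorin → Isolde → Maren → Fendrel.
Isolde reaches Fendrel via Isolde → Maren → Fendrel.
No chain forces Aldric (or any of the others) ahead of Fendrel.
That's Berengar, Dorin, Isolde, and Maren — 4 in all.

4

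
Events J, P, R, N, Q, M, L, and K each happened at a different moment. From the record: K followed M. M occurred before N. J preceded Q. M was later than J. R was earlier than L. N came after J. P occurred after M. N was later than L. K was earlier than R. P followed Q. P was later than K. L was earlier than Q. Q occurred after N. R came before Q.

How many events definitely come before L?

Directly stated before L: R.
J reaches L via J → M → K → R → L.
K reaches L via K → R → L.
M reaches L via M → K → R → L.
No chain forces N (or any of the others) ahead of L.
That's J, K, M, and R — 4 in all.

4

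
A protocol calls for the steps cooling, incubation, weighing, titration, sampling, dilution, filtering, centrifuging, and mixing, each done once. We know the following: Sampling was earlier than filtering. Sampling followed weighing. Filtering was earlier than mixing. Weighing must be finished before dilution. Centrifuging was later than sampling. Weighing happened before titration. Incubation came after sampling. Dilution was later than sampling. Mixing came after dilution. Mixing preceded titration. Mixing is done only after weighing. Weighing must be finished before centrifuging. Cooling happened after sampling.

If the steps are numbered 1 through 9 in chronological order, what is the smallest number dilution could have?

3

Sampling and weighing must both come before dilution — 2 forced predecessors.
Nothing else is forced ahead of dilution, so its earliest slot is position 2 + 1 = 3.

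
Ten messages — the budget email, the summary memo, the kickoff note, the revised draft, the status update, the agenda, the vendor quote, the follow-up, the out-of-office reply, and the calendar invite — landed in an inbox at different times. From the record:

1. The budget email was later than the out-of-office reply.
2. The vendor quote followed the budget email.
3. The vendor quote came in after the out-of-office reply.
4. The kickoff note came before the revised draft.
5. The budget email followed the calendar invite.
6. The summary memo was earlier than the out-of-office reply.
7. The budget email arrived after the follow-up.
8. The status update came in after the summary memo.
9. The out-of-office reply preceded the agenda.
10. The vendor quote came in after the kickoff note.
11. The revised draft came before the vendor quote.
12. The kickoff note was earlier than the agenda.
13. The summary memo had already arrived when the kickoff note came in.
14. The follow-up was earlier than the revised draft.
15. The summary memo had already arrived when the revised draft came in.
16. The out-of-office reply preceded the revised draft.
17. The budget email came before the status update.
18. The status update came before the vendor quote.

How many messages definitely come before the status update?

Directly stated before the status update: the budget email and the summary memo.
The calendar invite reaches the status update via the calendar invite → the budget email → the status update.
The follow-up reaches the status update via the follow-up → the budget email → the status update.
The out-of-office reply reaches the status update via the out-of-office reply → the budget email → the status update.
No chain forces the kickoff note (or any of the others) ahead of the status update.
That's the budget email, the calendar invite, the follow-up, the out-of-office reply, and the summary memo — 5 in all.

5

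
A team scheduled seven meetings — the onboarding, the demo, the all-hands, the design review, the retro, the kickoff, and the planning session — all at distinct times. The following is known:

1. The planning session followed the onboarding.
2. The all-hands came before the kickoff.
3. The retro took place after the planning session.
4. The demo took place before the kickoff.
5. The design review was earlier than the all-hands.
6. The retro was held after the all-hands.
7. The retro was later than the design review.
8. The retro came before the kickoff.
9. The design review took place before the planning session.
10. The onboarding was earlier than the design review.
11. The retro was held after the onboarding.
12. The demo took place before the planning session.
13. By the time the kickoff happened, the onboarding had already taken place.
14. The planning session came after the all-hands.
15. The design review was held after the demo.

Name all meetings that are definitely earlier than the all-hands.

the demo, the design review, the onboarding

Directly stated before the all-hands: the design review.
The demo reaches the all-hands via the demo → the design review → the all-hands.
The onboarding reaches the all-hands via the onboarding → the design review → the all-hands.
No chain forces the planning session (or any of the others) ahead of the all-hands.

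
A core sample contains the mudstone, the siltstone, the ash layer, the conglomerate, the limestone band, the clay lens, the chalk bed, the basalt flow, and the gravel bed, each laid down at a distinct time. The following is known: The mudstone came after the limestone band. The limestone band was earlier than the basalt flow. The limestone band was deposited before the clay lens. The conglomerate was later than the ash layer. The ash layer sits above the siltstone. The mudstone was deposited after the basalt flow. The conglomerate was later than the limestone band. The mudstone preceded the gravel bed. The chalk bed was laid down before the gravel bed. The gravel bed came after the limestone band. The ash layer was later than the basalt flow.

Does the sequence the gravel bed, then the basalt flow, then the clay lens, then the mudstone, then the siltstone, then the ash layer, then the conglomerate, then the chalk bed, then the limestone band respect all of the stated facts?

The constraints require the limestone band before the gravel bed, but in the proposed sequence the gravel bed appears ahead of the limestone band. That one violation is enough.

no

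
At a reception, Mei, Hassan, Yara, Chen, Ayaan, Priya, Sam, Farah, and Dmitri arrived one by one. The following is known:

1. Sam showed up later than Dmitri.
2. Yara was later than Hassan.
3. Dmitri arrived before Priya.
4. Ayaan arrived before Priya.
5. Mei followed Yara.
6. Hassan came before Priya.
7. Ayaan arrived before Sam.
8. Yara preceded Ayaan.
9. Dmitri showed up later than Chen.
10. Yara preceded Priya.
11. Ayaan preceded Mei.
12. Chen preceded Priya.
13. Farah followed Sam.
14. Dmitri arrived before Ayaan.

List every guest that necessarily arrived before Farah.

Directly stated before Farah: Sam.
Ayaan reaches Farah via Ayaan → Sam → Farah.
Chen reaches Farah via Chen → Dmitri → Sam → Farah.
Dmitri reaches Farah via Dmitri → Sam → Farah.
Likewise Hassan and Yara each reach Farah by chaining the stated constraints.

Ayaan, Chen, Dmitri, Hassan, Sam, Yara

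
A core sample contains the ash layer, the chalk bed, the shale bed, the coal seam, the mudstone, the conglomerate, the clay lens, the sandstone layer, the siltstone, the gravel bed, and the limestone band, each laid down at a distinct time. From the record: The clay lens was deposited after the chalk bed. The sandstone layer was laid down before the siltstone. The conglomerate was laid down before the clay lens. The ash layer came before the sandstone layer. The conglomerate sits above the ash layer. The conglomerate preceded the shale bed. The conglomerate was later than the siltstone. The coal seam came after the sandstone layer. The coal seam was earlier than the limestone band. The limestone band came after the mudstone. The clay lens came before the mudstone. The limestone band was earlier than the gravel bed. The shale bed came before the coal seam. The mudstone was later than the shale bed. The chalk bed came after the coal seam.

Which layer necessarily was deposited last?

the gravel bed

Every other layer has a chain of constraints placing it before the gravel bed, so the gravel bed is last.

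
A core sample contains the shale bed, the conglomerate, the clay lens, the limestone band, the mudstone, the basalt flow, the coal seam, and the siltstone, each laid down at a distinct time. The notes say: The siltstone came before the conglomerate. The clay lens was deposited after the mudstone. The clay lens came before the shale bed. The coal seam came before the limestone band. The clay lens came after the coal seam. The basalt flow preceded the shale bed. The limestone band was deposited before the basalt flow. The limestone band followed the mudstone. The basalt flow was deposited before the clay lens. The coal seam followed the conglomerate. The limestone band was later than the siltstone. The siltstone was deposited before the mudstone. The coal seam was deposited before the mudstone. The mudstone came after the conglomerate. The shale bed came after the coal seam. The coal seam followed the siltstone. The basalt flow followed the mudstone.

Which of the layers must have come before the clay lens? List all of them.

the basalt flow, the coal seam, the conglomerate, the limestone band, the mudstone, the siltstone

Directly stated before the clay lens: the basalt flow, the coal seam, and the mudstone.
The conglomerate reaches the clay lens via the conglomerate → the coal seam → the clay lens.
The limestone band reaches the clay lens via the limestone band → the basalt flow → the clay lens.
The siltstone reaches the clay lens via the siltstone → the coal seam → the clay lens.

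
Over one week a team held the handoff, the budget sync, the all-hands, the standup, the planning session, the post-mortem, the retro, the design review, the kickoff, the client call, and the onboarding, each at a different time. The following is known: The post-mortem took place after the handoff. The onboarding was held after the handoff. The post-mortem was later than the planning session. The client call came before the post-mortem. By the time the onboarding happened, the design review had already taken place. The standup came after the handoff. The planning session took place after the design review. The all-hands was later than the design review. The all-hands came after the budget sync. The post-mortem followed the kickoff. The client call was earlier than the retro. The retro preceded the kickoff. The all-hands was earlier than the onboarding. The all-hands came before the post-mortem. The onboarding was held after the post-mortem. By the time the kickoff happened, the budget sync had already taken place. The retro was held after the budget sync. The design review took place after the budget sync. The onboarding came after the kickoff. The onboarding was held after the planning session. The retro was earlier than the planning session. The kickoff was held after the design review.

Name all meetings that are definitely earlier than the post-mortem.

Directly stated before the post-mortem: the all-hands, the client call, the handoff, the kickoff, and the planning session.
The budget sync reaches the post-mortem via the budget sync → the all-hands → the post-mortem.
The design review reaches the post-mortem via the design review → the planning session → the post-mortem.
The retro reaches the post-mortem via the retro → the kickoff → the post-mortem.

the all-hands, the budget sync, the client call, the design review, the handoff, the kickoff, the planning session, the retro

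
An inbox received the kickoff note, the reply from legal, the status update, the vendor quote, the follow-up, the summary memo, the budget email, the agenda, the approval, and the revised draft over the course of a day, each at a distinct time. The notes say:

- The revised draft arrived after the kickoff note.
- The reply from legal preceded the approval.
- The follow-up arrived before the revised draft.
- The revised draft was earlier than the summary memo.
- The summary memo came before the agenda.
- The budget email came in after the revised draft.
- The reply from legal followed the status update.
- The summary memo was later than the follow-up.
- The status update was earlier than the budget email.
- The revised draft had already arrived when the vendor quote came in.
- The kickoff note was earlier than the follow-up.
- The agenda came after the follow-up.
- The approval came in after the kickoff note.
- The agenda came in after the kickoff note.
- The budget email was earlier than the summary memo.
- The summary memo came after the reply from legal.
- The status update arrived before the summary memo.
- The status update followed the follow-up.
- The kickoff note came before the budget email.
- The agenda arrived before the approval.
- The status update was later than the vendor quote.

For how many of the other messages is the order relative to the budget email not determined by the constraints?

Forced before the budget email: the follow-up, the kickoff note, the revised draft, the status update, and the vendor quote; forced after the budget email: the agenda, the approval, and the summary memo.
That leaves the reply from legal with no forced order relative to the budget email — 1.

1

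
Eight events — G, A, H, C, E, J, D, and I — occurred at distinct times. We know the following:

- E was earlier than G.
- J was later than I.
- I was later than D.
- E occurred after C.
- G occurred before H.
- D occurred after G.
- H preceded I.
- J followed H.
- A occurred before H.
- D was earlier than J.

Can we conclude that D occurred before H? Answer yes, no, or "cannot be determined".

No chain of stated constraints runs from D to H, and none runs from H to D either.
So the relative order of D and H is not fixed by the given facts.

cannot be determined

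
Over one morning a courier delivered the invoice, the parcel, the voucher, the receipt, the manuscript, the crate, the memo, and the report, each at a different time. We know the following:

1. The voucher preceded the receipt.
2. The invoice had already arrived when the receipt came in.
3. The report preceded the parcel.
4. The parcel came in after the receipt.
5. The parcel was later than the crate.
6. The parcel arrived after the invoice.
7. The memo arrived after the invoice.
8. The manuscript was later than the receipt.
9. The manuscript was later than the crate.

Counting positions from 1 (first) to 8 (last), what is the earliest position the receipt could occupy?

The invoice and the voucher must both come before the receipt — 2 forced predecessors.
Nothing else is forced ahead of the receipt, so its earliest slot is position 2 + 1 = 3.

3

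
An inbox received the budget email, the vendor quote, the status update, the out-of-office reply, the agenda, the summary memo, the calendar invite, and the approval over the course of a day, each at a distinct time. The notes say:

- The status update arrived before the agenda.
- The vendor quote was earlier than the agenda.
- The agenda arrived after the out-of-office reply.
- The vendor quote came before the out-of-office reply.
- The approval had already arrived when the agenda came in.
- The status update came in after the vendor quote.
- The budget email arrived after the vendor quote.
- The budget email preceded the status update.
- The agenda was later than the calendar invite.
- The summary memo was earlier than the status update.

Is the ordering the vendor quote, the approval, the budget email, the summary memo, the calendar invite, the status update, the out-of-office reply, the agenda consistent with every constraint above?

Check each stated constraint against the proposed order — e.g. the approval is ahead of the agenda; the vendor quote is ahead of the agenda. Every pair is in the required order; nothing is violated.

yes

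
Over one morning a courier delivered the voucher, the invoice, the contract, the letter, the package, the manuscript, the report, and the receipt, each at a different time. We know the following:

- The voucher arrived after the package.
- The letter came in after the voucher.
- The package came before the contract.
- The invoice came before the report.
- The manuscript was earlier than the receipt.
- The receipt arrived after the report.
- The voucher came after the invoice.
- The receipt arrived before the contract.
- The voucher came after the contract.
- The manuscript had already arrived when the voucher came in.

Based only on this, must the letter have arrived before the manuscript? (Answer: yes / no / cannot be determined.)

Tracing the constraints gives the manuscript → the voucher → the letter, so the manuscript must come before the letter.
That means the letter cannot be before the manuscript.

no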